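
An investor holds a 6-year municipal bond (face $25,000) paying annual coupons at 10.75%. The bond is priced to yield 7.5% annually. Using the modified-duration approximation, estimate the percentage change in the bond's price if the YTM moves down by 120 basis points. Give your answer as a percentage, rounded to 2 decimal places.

+5.37%

Periodic yield y = 0.075. Modified duration first:
  t   CF        PV=CF/(1+0.075)^t    t·PV
  1     2,687.50     2,500.0000     2,500.0000
  2     2,687.50     2,325.5814     4,651.1628
  3     2,687.50     2,163.3315     6,489.9946
  4     2,687.50     2,012.4014     8,049.6057
  5     2,687.50     1,872.0013     9,360.0066
  6    27,687.50    17,940.4345   107,642.6073
  Σ                 28,813.7502   138,693.3770
P = 28,813.7502; D_Mac = 4.81344 yrs; D_mod = 4.81344/(1+0.075) = 4.47762 yrs.
ΔP/P ≈ -D_mod · Δy = -4.47762 × (-0.012) = +0.053731 = +5.3731%.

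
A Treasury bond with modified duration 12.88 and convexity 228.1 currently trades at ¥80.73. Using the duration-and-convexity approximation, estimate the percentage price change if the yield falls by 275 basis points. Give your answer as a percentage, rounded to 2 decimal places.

+44.05%

Duration effect: -D_mod·Δy = -12.88 × (-0.0275) = +0.354200
Convexity effect: ½·C·(Δy)² = 0.5 × 228.1 × (-0.0275)² = +0.0862503125
ΔP/P ≈ +0.354200 + 0.0862503125 = +0.4404503125
= +44.04503125%.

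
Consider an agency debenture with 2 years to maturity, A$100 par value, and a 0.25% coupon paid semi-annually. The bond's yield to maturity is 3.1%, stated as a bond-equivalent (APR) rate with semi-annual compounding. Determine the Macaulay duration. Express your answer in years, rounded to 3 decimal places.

Periodic yield y = 0.0155. Discount each cash flow and weight by its period:
  t   CF        PV=CF/(1+0.0155)^t    t·PV
  1        0.125         0.1231         0.1231
  2        0.125         0.1212         0.2424
  3        0.125         0.1194         0.3581
  4      100.125        94.1505       376.6022
  Σ                     94.5142       377.3258
Price P = Σ PV = 94.5142.
Macaulay duration = Σ(t·PV) / P = 377.3258 / 94.5142 = 3.99227 half-year periods.
In years: 3.99227 / 2 = 1.99613 years.

1.996 years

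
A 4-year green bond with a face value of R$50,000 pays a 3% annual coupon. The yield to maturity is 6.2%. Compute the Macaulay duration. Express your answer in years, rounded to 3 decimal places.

Periodic yield y = 0.062. Discount each cash flow and weight by its year:
  t   CF        PV=CF/(1+0.062)^t    t·PV
  1     1,500.00     1,412.4294     1,412.4294
  2     1,500.00     1,329.9712     2,659.9423
  3     1,500.00     1,252.3269     3,756.9807
  4    51,500.00    40,486.4000   161,945.6002
  Σ                 44,481.1275   169,774.9526
Price P = Σ PV = 44,481.1275.
Macaulay duration = Σ(t·PV) / P = 169,774.9526 / 44,481.1275 = 3.81679 years.

3.817 years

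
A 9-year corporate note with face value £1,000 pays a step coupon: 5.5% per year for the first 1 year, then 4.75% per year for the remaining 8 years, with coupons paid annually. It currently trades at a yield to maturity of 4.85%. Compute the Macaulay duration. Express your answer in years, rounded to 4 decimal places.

7.4762 years

Periodic yield y = 0.0485. Discount each cash flow and weight by its year:
  t   CF        PV=CF/(1+0.0485)^t    t·PV
  1        55.00        52.4559        52.4559
  2        47.50        43.2073        86.4145
  3        47.50        41.2086       123.6259
  4        47.50        39.3025       157.2099
  5        47.50        37.4845       187.4224
  6        47.50        35.7506       214.5034
  7        47.50        34.0969       238.6781
  8        47.50        32.5197       260.1574
  9     1,047.50       683.9717     6,155.7451
  Σ                    999.9975     7,476.2126
Price P = Σ PV = 999.9975.
Macaulay duration = Σ(t·PV) / P = 7,476.2126 / 999.9975 = 7.47623 years.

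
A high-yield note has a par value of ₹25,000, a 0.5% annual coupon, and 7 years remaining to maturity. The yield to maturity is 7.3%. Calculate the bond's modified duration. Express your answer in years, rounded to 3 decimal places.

6.396 years

Periodic yield y = 0.073. First find Macaulay duration:
  t   CF        PV=CF/(1+0.073)^t    t·PV
  1       125.00       116.4958       116.4958
  2       125.00       108.5702       217.1404
  3       125.00       101.1838       303.5513
  4       125.00        94.2999       377.1995
  5       125.00        87.8843       439.4216
  6       125.00        81.9052       491.4314
  7    25,125.00    15,342.9199   107,400.4390
  Σ                 15,933.2591   109,345.6791
P = 15,933.2591; Macaulay duration = 109,345.6791 / 15,933.2591 = 6.86273 years.
Modified duration = D_Mac / (1 + y) = 6.86273 / 1.073 = 6.39584 years.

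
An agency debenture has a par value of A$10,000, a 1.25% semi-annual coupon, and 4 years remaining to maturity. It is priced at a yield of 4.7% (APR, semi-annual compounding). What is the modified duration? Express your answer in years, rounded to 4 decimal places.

Periodic yield y = 0.0235. First find Macaulay duration:
  t   CF        PV=CF/(1+0.0235)^t    t·PV
  1        62.50        61.0650        61.0650
  2        62.50        59.6629       119.3258
  3        62.50        58.2930       174.8790
  4        62.50        56.9546       227.8183
  5        62.50        55.6469       278.2344
  6        62.50        54.3692       326.2152
  7        62.50        53.1209       371.8460
  8    10,062.50     8,356.0902    66,848.7213
  Σ                  8,755.2026    68,408.1050
P = 8,755.2026; Macaulay duration = 68,408.1050 / 8,755.2026 = 7.81342 half-year periods = 3.90671 years.
Modified duration = D_Mac / (1 + y) = 3.90671 / 1.0235 = 3.81701 years.

3.8170 years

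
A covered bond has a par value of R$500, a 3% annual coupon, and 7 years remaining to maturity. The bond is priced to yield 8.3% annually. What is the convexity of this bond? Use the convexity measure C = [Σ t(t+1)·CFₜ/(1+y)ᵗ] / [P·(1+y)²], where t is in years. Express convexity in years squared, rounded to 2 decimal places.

With y = 0.083:
  t   CF        PV=CF/(1+0.083)^t    t·PV        t(t+1)·PV
  1        15.00        13.8504        13.8504          27.7008
  2        15.00        12.7889        25.5779          76.7336
  3        15.00        11.8088        35.4264         141.7056
  4        15.00        10.9038        43.6152         218.0758
  5        15.00        10.0681        50.3407         302.0440
  6        15.00         9.2965        55.7791         390.4539
  7       515.00       294.7189     2,063.0325      16,504.2601
  Σ                    363.4355     2,287.6222      17,660.9739
P = 363.4355.
Convexity = Σ t(t+1)·PV / [P·(1+y)²] = 17,660.9739 / (363.4355 × 1.172889) = 41.43147.

41.43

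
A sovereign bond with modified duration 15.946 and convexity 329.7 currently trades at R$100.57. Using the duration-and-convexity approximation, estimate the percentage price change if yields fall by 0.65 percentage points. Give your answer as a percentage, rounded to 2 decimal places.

Duration effect: -D_mod·Δy = -15.946 × (-0.0065) = +0.103649
Convexity effect: ½·C·(Δy)² = 0.5 × 329.7 × (-0.0065)² = +0.0069649125
ΔP/P ≈ +0.103649 + 0.0069649125 = +0.1106139125
= +11.06139125%.

+11.06%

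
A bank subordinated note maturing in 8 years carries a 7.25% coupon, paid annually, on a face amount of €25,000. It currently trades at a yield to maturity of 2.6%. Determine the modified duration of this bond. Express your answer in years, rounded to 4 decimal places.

Periodic yield y = 0.026. First find Macaulay duration:
  t   CF        PV=CF/(1+0.026)^t    t·PV
  1     1,812.50     1,766.5692     1,766.5692
  2     1,812.50     1,721.8023     3,443.6047
  3     1,812.50     1,678.1699     5,034.5098
  4     1,812.50     1,635.6432     6,542.5728
  5     1,812.50     1,594.1942     7,970.9708
  6     1,812.50     1,553.7955     9,322.7728
  7     1,812.50     1,514.4205    10,600.9437
  8    26,812.50    21,835.2628   174,682.1024
  Σ                 33,299.8576   219,364.0462
P = 33,299.8576; Macaulay duration = 219,364.0462 / 33,299.8576 = 6.58754 years.
Modified duration = D_Mac / (1 + y) = 6.58754 / 1.026 = 6.42060 years.

6.4206 years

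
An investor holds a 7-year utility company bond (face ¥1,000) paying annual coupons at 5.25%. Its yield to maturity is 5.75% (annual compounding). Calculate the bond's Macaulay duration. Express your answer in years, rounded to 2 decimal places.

Periodic yield y = 0.0575. Discount each cash flow and weight by its year:
  t   CF        PV=CF/(1+0.0575)^t    t·PV
  1        52.50        49.6454        49.6454
  2        52.50        46.9460        93.8920
  3        52.50        44.3934       133.1801
  4        52.50        41.9796       167.9182
  5        52.50        39.6970       198.4849
  6        52.50        37.5385       225.2311
  7     1,052.50       711.6386     4,981.4699
  Σ                    971.8384     5,849.8216
Price P = Σ PV = 971.8384.
Macaulay duration = Σ(t·PV) / P = 5,849.8216 / 971.8384 = 6.01934 years.

6.02 years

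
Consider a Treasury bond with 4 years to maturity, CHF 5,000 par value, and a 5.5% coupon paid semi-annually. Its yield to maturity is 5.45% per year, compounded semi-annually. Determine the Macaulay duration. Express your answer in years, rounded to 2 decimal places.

3.65 years

Periodic yield y = 0.02725. Discount each cash flow and weight by its period:
  t   CF        PV=CF/(1+0.02725)^t    t·PV
  1       137.50       133.8525       133.8525
  2       137.50       130.3018       260.6036
  3       137.50       126.8453       380.5358
  4       137.50       123.4804       493.9217
  5       137.50       120.2048       601.0242
  6       137.50       117.0161       702.0969
  7       137.50       113.9120       797.3843
  8     5,137.50     4,143.2643    33,146.1142
  Σ                  5,008.8773    36,515.5332
Price P = Σ PV = 5,008.8773.
Macaulay duration = Σ(t·PV) / P = 36,515.5332 / 5,008.8773 = 7.29016 half-year periods.
In years: 7.29016 / 2 = 3.64508 years.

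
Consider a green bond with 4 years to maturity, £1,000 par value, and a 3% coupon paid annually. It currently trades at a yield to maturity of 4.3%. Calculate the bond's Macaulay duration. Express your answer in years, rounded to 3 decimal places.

3.824 years

Periodic yield y = 0.043. Discount each cash flow and weight by its year:
  t   CF        PV=CF/(1+0.043)^t    t·PV
  1        30.00        28.7632        28.7632
  2        30.00        27.5774        55.1547
  3        30.00        26.4404        79.3213
  4     1,030.00       870.3621     3,481.4486
  Σ                    953.1431     3,644.6877
Price P = Σ PV = 953.1431.
Macaulay duration = Σ(t·PV) / P = 3,644.6877 / 953.1431 = 3.82386 years.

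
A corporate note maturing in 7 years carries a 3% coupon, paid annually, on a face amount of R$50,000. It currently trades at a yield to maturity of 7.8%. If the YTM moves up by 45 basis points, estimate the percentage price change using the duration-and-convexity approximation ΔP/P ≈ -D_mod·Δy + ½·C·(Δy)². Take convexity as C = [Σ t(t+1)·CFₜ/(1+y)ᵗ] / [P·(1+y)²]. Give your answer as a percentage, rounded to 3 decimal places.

With y = 0.078:
  t   CF        PV=CF/(1+0.078)^t    t·PV        t(t+1)·PV
  1     1,500.00     1,391.4657     1,391.4657       2,782.9314
  2     1,500.00     1,290.7845     2,581.5690       7,744.7069
  3     1,500.00     1,197.3882     3,592.1646      14,368.6585
  4     1,500.00     1,110.7497     4,442.9989      22,214.9946
  5     1,500.00     1,030.3801     5,151.9004      30,911.4025
  6     1,500.00       955.8257     5,734.9541      40,144.6785
  7    51,500.00    30,442.1908   213,095.3353   1,704,762.6827
  Σ                 37,418.7846   235,990.3880   1,822,930.0550
P = 37,418.7846; D_Mac = 6.30674 yrs; D_mod = 5.85040 yrs; C = 41.92208.
Duration effect: -5.85040 × (+0.0045) = -0.026327
Convexity effect: 0.5 × 41.92208 × (0.0045)² = +0.0004245
ΔP/P ≈ -0.026327 + 0.0004245 = -0.025902 = -2.5902%.

-2.590%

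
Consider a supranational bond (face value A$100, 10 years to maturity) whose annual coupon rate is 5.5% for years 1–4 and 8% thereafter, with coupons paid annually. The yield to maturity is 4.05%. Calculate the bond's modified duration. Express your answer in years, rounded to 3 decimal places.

7.703 years

Periodic yield y = 0.0405. First find Macaulay duration:
  t   CF        PV=CF/(1+0.0405)^t    t·PV
  1         5.50         5.2859         5.2859
  2         5.50         5.0802        10.1603
  3         5.50         4.8824        14.6473
  4         5.50         4.6924        18.7696
  5         8.00         6.5596        32.7982
  6         8.00         6.3043        37.8259
  7         8.00         6.0589        42.4125
  8         8.00         5.8231        46.5847
  9         8.00         5.5964        50.3679
  10      108.00        72.6111       726.1108
  Σ                    122.8944       984.9630
P = 122.8944; Macaulay duration = 984.9630 / 122.8944 = 8.01471 years.
Modified duration = D_Mac / (1 + y) = 8.01471 / 1.0405 = 7.70275 years.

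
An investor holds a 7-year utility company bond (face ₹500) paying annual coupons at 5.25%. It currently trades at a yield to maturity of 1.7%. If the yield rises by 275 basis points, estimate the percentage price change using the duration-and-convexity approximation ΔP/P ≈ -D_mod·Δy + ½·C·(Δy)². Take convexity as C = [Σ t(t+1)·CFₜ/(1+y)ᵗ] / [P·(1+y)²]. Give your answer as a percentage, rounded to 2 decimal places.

With y = 0.017:
  t   CF        PV=CF/(1+0.017)^t    t·PV        t(t+1)·PV
  1        26.25        25.8112        25.8112          51.6224
  2        26.25        25.3798        50.7595         152.2785
  3        26.25        24.9555        74.8665         299.4661
  4        26.25        24.5384        98.1534         490.7672
  5        26.25        24.1282       120.6409         723.8454
  6        26.25        23.7249       142.3491         996.4440
  7       526.25       467.6764     3,273.7347      26,189.8774
  Σ                    616.2142     3,786.3154      28,904.3009
P = 616.2142; D_Mac = 6.14448 yrs; D_mod = 6.04177 yrs; C = 45.35120.
Duration effect: -6.04177 × (+0.0275) = -0.166149
Convexity effect: 0.5 × 45.35120 × (0.0275)² = +0.0171484
ΔP/P ≈ -0.166149 + 0.0171484 = -0.149000 = -14.9000%.

-14.90%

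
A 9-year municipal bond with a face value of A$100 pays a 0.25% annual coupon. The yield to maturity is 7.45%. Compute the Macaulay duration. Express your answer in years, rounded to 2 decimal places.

Periodic yield y = 0.0745. Discount each cash flow and weight by its year:
  t   CF        PV=CF/(1+0.0745)^t    t·PV
  1         0.25         0.2327         0.2327
  2         0.25         0.2165         0.4331
  3         0.25         0.2015         0.6046
  4         0.25         0.1875         0.7502
  5         0.25         0.1745         0.8727
  6         0.25         0.1624         0.9747
  7         0.25         0.1512         1.0583
  8         0.25         0.1407         1.1256
  9       100.25        52.5081       472.5732
  Σ                     53.9753       478.6250
Price P = Σ PV = 53.9753.
Macaulay duration = Σ(t·PV) / P = 478.6250 / 53.9753 = 8.86749 years.

8.87 years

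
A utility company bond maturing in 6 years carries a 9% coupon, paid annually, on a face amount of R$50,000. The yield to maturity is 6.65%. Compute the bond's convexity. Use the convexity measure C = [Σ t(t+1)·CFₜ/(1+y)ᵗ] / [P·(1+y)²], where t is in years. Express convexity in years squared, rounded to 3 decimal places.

With y = 0.0665:
  t   CF        PV=CF/(1+0.0665)^t    t·PV        t(t+1)·PV
  1     4,500.00     4,219.4093     4,219.4093       8,438.8186
  2     4,500.00     3,956.3144     7,912.6288      23,737.8863
  3     4,500.00     3,709.6244    11,128.8731      44,515.4923
  4     4,500.00     3,478.3163    13,913.2653      69,566.3264
  5     4,500.00     3,261.4312    16,307.1558      97,842.9345
  6    54,500.00    37,036.6198   222,219.7189   1,555,538.0325
  Σ                 55,661.7153   275,701.0511   1,799,639.4905
P = 55,661.7153.
Convexity = Σ t(t+1)·PV / [P·(1+y)²] = 1,799,639.4905 / (55,661.7153 × 1.137422) = 28.42544.

28.425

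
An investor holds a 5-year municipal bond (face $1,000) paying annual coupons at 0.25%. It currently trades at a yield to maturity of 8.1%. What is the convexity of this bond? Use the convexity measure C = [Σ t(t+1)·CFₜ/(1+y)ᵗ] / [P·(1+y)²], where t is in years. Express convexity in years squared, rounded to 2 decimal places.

25.46

With y = 0.081:
  t   CF        PV=CF/(1+0.081)^t    t·PV        t(t+1)·PV
  1         2.50         2.3127         2.3127           4.6253
  2         2.50         2.1394         4.2788          12.8363
  3         2.50         1.9791         5.9372          23.7489
  4         2.50         1.8308         7.3231          36.6157
  5     1,002.50       679.1347     3,395.6734      20,374.0406
  Σ                    687.3966     3,415.5252      20,451.8668
P = 687.3966.
Convexity = Σ t(t+1)·PV / [P·(1+y)²] = 20,451.8668 / (687.3966 × 1.168561) = 25.46093.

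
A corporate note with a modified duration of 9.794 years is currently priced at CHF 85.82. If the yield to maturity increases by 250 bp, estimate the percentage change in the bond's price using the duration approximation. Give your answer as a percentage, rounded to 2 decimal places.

Duration approximation: ΔP/P ≈ -D_mod · Δy = -9.794 × (+0.025) = -0.244850.
As a percentage: -24.4850%.

-24.49%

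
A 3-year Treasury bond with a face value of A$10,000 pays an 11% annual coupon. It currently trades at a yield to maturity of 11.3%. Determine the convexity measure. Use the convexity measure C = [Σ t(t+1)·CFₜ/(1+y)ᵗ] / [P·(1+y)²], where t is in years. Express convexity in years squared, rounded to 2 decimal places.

8.45

With y = 0.113:
  t   CF        PV=CF/(1+0.113)^t    t·PV        t(t+1)·PV
  1     1,100.00       988.3199       988.3199       1,976.6397
  2     1,100.00       887.9783     1,775.9566       5,327.8698
  3    11,100.00     8,050.7712    24,152.3137      96,609.2547
  Σ                  9,927.0694    26,916.5902     103,913.7643
P = 9,927.0694.
Convexity = Σ t(t+1)·PV / [P·(1+y)²] = 103,913.7643 / (9,927.0694 × 1.238769) = 8.45010.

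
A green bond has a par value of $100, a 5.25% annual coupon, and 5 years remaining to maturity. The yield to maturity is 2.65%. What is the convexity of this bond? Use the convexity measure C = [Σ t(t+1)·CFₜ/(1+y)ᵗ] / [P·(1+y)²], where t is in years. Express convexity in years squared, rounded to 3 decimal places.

With y = 0.0265:
  t   CF        PV=CF/(1+0.0265)^t    t·PV        t(t+1)·PV
  1         5.25         5.1145         5.1145          10.2289
  2         5.25         4.9824         9.9649          29.8946
  3         5.25         4.8538        14.5614          58.2457
  4         5.25         4.7285        18.9140          94.5700
  5       105.25        92.3480       461.7398       2,770.4390
  Σ                    112.0272       510.2946       2,963.3782
P = 112.0272.
Convexity = Σ t(t+1)·PV / [P·(1+y)²] = 2,963.3782 / (112.0272 × 1.053702) = 25.10417.

25.104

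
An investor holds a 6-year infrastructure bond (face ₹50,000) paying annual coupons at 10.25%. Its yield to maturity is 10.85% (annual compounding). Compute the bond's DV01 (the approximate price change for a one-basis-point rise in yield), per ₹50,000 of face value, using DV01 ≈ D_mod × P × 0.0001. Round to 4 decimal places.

₹20.8763

Periodic yield y = 0.1085.
  t   CF        PV=CF/(1+0.1085)^t    t·PV
  1     5,125.00     4,623.3649     4,623.3649
  2     5,125.00     4,170.8299     8,341.6597
  3     5,125.00     3,762.5890    11,287.7669
  4     5,125.00     3,394.3067    13,577.2268
  5     5,125.00     3,062.0719    15,310.3594
  6    55,125.00    29,712.1732   178,273.0391
  Σ                 48,725.3355   231,413.4168
P = 48,725.3355; D_Mac = 4.74934 yrs; D_mod = 4.28448 yrs.
DV01 ≈ 4.28448 × 48,725.3355 × 0.0001 = 20.876267.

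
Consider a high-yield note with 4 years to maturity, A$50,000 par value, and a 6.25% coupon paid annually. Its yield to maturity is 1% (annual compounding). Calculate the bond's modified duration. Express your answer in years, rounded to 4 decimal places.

3.6573 years

Periodic yield y = 0.01. First find Macaulay duration:
  t   CF        PV=CF/(1+0.01)^t    t·PV
  1     3,125.00     3,094.0594     3,094.0594
  2     3,125.00     3,063.4252     6,126.8503
  3     3,125.00     3,033.0942     9,099.2826
  4    53,125.00    51,052.0808   204,208.3232
  Σ                 60,242.6596   222,528.5156
P = 60,242.6596; Macaulay duration = 222,528.5156 / 60,242.6596 = 3.69387 years.
Modified duration = D_Mac / (1 + y) = 3.69387 / 1.01 = 3.65730 years.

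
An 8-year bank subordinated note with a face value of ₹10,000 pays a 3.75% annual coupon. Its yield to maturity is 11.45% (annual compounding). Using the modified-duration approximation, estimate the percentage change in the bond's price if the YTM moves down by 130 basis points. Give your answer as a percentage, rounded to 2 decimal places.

+7.86%

Periodic yield y = 0.1145. Modified duration first:
  t   CF        PV=CF/(1+0.1145)^t    t·PV
  1       375.00       336.4738       336.4738
  2       375.00       301.9056       603.8111
  3       375.00       270.8888       812.6664
  4       375.00       243.0586       972.2344
  5       375.00       218.0876     1,090.4378
  6       375.00       195.6820     1,174.0919
  7       375.00       175.5783     1,229.0479
  8    10,375.00     4,358.6051    34,868.8408
  Σ                  6,100.2796    41,087.6040
P = 6,100.2796; D_Mac = 6.73536 yrs; D_mod = 6.73536/(1+0.1145) = 6.04340 yrs.
ΔP/P ≈ -D_mod · Δy = -6.04340 × (-0.013) = +0.078564 = +7.8564%.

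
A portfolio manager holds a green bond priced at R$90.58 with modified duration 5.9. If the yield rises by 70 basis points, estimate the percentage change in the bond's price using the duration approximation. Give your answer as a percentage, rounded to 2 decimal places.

-4.13%

Duration approximation: ΔP/P ≈ -D_mod · Δy = -5.9 × (+0.007) = -0.041300.
As a percentage: -4.1300%.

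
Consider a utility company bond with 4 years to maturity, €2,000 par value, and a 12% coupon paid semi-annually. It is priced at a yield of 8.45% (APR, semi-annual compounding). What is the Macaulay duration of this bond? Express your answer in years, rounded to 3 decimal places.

3.335 years

Periodic yield y = 0.04225. Discount each cash flow and weight by its period:
  t   CF        PV=CF/(1+0.04225)^t    t·PV
  1       120.00       115.1355       115.1355
  2       120.00       110.4682       220.9365
  3       120.00       105.9902       317.9705
  4       120.00       101.6936       406.7744
  5       120.00        97.5712       487.8561
  6       120.00        93.6159       561.6957
  7       120.00        89.8210       628.7470
  8     2,120.00     1,522.5117    12,180.0934
  Σ                  2,236.8074    14,919.2091
Price P = Σ PV = 2,236.8074.
Macaulay duration = Σ(t·PV) / P = 14,919.2091 / 2,236.8074 = 6.66987 half-year periods.
In years: 6.66987 / 2 = 3.33493 years.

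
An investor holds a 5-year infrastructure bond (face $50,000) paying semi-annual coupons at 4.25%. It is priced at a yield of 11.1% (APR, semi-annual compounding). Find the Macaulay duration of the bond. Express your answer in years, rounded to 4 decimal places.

4.4680 years

Periodic yield y = 0.0555. Discount each cash flow and weight by its period:
  t   CF        PV=CF/(1+0.0555)^t    t·PV
  1     1,062.50     1,006.6319     1,006.6319
  2     1,062.50       953.7015     1,907.4030
  3     1,062.50       903.5542     2,710.6627
  4     1,062.50       856.0438     3,424.1752
  5     1,062.50       811.0316     4,055.1578
  6     1,062.50       768.3861     4,610.3167
  7     1,062.50       727.9831     5,095.8814
  8     1,062.50       689.7045     5,517.6357
  9     1,062.50       653.4386     5,880.9476
  10   51,062.50    29,752.2420   297,522.4197
  Σ                 37,122.7173   331,731.2318
Price P = Σ PV = 37,122.7173.
Macaulay duration = Σ(t·PV) / P = 331,731.2318 / 37,122.7173 = 8.93607 half-year periods.
In years: 8.93607 / 2 = 4.46804 years.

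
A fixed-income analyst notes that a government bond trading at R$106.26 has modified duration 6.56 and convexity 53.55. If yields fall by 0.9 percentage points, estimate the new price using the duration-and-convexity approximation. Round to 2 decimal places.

R$112.76

Duration effect: -D_mod·Δy = -6.56 × (-0.009) = +0.059040
Convexity effect: ½·C·(Δy)² = 0.5 × 53.55 × (-0.009)² = +0.002168775
ΔP/P ≈ +0.059040 + 0.002168775 = +0.061208775
New price ≈ 106.26 × (1 + 0.061208775) = 112.7640444315.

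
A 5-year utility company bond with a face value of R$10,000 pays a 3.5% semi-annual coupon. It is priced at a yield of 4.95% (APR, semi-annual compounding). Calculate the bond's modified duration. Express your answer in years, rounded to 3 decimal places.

Periodic yield y = 0.02475. First find Macaulay duration:
  t   CF        PV=CF/(1+0.02475)^t    t·PV
  1       175.00       170.7734       170.7734
  2       175.00       166.6488       333.2976
  3       175.00       162.6239       487.8716
  4       175.00       158.6961       634.7845
  5       175.00       154.8633       774.3163
  6       175.00       151.1230       906.7378
  7       175.00       147.4730     1,032.3111
  8       175.00       143.9112     1,151.2897
  9       175.00       140.4354     1,263.9189
  10   10,175.00     7,968.1068    79,681.0683
  Σ                  9,364.6549    86,436.3692
P = 9,364.6549; Macaulay duration = 86,436.3692 / 9,364.6549 = 9.23006 half-year periods = 4.61503 years.
Modified duration = D_Mac / (1 + y) = 4.61503 / 1.02475 = 4.50357 years.

4.504 years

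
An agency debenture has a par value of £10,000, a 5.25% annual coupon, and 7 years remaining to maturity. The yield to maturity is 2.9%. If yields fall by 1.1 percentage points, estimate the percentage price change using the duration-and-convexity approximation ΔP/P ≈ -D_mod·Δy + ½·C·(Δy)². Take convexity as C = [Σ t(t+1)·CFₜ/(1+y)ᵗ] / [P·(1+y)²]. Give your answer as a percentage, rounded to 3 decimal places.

With y = 0.029:
  t   CF        PV=CF/(1+0.029)^t    t·PV        t(t+1)·PV
  1       525.00       510.2041       510.2041       1,020.4082
  2       525.00       495.8252       991.6503       2,974.9509
  3       525.00       481.8515     1,445.5544       5,782.2175
  4       525.00       468.2716     1,873.0863       9,365.4317
  5       525.00       455.0744     2,275.3721      13,652.2328
  6       525.00       442.2492     2,653.4952      18,574.4664
  7    10,525.00     8,616.1744    60,313.2208     482,505.7667
  Σ                 11,469.6503    70,062.5833     533,875.4741
P = 11,469.6503; D_Mac = 6.10852 yrs; D_mod = 5.93636 yrs; C = 43.96014.
Duration effect: -5.93636 × (-0.011) = +0.065300
Convexity effect: 0.5 × 43.96014 × (-0.011)² = +0.0026596
ΔP/P ≈ +0.065300 + 0.0026596 = +0.067960 = +6.7960%.

+6.796%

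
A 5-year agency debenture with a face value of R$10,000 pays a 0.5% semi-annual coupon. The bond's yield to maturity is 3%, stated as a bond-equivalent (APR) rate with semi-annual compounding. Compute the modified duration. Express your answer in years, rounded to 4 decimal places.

4.8668 years

Periodic yield y = 0.015. First find Macaulay duration:
  t   CF        PV=CF/(1+0.015)^t    t·PV
  1        25.00        24.6305        24.6305
  2        25.00        24.2665        48.5331
  3        25.00        23.9079        71.7238
  4        25.00        23.5546        94.2184
  5        25.00        23.2065       116.0325
  6        25.00        22.8636       137.1813
  7        25.00        22.5257       157.6797
  8        25.00        22.1928       177.5422
  9        25.00        21.8648       196.7833
  10   10,025.00     8,638.2140    86,382.1400
  Σ                  8,847.2269    87,406.4648
P = 8,847.2269; Macaulay duration = 87,406.4648 / 8,847.2269 = 9.87953 half-year periods = 4.93977 years.
Modified duration = D_Mac / (1 + y) = 4.93977 / 1.015 = 4.86676 years.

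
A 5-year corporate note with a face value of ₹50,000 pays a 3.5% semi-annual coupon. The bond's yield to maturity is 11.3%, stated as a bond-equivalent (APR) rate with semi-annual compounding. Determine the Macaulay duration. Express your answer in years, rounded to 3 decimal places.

4.542 years

Periodic yield y = 0.0565. Discount each cash flow and weight by its period:
  t   CF        PV=CF/(1+0.0565)^t    t·PV
  1       875.00       828.2063       828.2063
  2       875.00       783.9151     1,567.8303
  3       875.00       741.9926     2,225.9777
  4       875.00       702.3119     2,809.2477
  5       875.00       664.7534     3,323.7668
  6       875.00       629.2034     3,775.2203
  7       875.00       595.5545     4,168.8818
  8       875.00       563.7052     4,509.6416
  9       875.00       533.5591     4,802.0320
  10   50,875.00    29,363.6074   293,636.0737
  Σ                 35,406.8089   321,646.8782
Price P = Σ PV = 35,406.8089.
Macaulay duration = Σ(t·PV) / P = 321,646.8782 / 35,406.8089 = 9.08432 half-year periods.
In years: 9.08432 / 2 = 4.54216 years.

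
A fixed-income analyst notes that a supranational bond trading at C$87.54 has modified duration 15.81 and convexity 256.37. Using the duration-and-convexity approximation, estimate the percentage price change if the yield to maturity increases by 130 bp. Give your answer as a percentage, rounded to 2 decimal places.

-18.39%

Duration effect: -D_mod·Δy = -15.81 × (+0.013) = -0.205530
Convexity effect: ½·C·(Δy)² = 0.5 × 256.37 × (0.013)² = +0.021663265
ΔP/P ≈ -0.205530 + 0.021663265 = -0.183866735
= -18.3866735%.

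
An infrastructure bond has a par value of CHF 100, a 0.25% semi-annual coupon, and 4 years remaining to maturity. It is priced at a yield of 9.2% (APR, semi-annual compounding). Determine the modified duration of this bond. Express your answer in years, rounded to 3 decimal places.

3.803 years

Periodic yield y = 0.046. First find Macaulay duration:
  t   CF        PV=CF/(1+0.046)^t    t·PV
  1        0.125         0.1195         0.1195
  2        0.125         0.1142         0.2285
  3        0.125         0.1092         0.3277
  4        0.125         0.1044         0.4177
  5        0.125         0.0998         0.4991
  6        0.125         0.0954         0.5726
  7        0.125         0.0912         0.6387
  8      100.125        69.8697       558.9578
  Σ                     70.6036       561.7616
P = 70.6036; Macaulay duration = 561.7616 / 70.6036 = 7.95655 half-year periods = 3.97828 years.
Modified duration = D_Mac / (1 + y) = 3.97828 / 1.046 = 3.80332 years.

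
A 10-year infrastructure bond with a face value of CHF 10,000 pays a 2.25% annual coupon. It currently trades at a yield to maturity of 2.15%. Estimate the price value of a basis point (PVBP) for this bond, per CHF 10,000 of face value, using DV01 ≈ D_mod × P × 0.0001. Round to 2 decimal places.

Periodic yield y = 0.0215.
  t   CF        PV=CF/(1+0.0215)^t    t·PV
  1       225.00       220.2643       220.2643
  2       225.00       215.6283       431.2566
  3       225.00       211.0899       633.2696
  4       225.00       206.6470       826.5879
  5       225.00       202.2976     1,011.4878
  6       225.00       198.0397     1,188.2383
  7       225.00       193.8715     1,357.1003
  8       225.00       189.7910     1,518.3278
  9       225.00       185.7964     1,672.1672
  10   10,225.00     8,265.6994    82,656.9940
  Σ                 10,089.1249    91,515.6938
P = 10,089.1249; D_Mac = 9.07073 yrs; D_mod = 8.87981 yrs.
DV01 ≈ 8.87981 × 10,089.1249 × 0.0001 = 8.958952.

CHF 8.96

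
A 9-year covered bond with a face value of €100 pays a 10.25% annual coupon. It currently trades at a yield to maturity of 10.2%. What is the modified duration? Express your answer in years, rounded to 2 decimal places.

Periodic yield y = 0.102. First find Macaulay duration:
  t   CF        PV=CF/(1+0.102)^t    t·PV
  1        10.25         9.3013         9.3013
  2        10.25         8.4404        16.8807
  3        10.25         7.6591        22.9774
  4        10.25         6.9502        27.8008
  5        10.25         6.3069        31.5345
  6        10.25         5.7231        34.3388
  7        10.25         5.1934        36.3539
  8        10.25         4.7127        37.7017
  9       110.25        45.9986       413.9871
  Σ                    100.2857       630.8761
P = 100.2857; Macaulay duration = 630.8761 / 100.2857 = 6.29079 years.
Modified duration = D_Mac / (1 + y) = 6.29079 / 1.102 = 5.70852 years.

5.71 years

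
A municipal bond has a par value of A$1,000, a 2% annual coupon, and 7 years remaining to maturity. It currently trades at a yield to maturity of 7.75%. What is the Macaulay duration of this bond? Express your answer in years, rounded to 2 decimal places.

6.50 years

Periodic yield y = 0.0775. Discount each cash flow and weight by its year:
  t   CF        PV=CF/(1+0.0775)^t    t·PV
  1        20.00        18.5615        18.5615
  2        20.00        17.2264        34.4529
  3        20.00        15.9874        47.9622
  4        20.00        14.8375        59.3500
  5        20.00        13.7703        68.8515
  6        20.00        12.7799        76.6792
  7     1,020.00       604.8939     4,234.2574
  Σ                    698.0569     4,540.1148
Price P = Σ PV = 698.0569.
Macaulay duration = Σ(t·PV) / P = 4,540.1148 / 698.0569 = 6.50393 years.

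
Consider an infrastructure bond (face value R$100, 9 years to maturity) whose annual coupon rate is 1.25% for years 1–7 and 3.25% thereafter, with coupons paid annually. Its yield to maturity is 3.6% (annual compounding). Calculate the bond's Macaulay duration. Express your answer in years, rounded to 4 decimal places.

Periodic yield y = 0.036. Discount each cash flow and weight by its year:
  t   CF        PV=CF/(1+0.036)^t    t·PV
  1         1.25         1.2066         1.2066
  2         1.25         1.1646         2.3293
  3         1.25         1.1242         3.3725
  4         1.25         1.0851         4.3404
  5         1.25         1.0474         5.2370
  6         1.25         1.0110         6.0660
  7         1.25         0.9759         6.8311
  8         3.25         2.4491        19.5927
  9       103.25        75.1021       675.9192
  Σ                     85.1660       724.8948
Price P = Σ PV = 85.1660.
Macaulay duration = Σ(t·PV) / P = 724.8948 / 85.1660 = 8.51155 years.

8.5116 years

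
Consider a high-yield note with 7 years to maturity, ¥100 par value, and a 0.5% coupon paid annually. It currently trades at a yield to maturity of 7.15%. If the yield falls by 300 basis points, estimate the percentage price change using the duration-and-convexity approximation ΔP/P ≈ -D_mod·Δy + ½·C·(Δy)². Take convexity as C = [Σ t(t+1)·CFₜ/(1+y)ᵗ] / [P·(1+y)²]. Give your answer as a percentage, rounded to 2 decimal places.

With y = 0.0715:
  t   CF        PV=CF/(1+0.0715)^t    t·PV        t(t+1)·PV
  1         0.50         0.4666         0.4666           0.9333
  2         0.50         0.4355         0.8710           2.6130
  3         0.50         0.4064         1.2193           4.8772
  4         0.50         0.3793         1.5173           7.5863
  5         0.50         0.3540         1.7700          10.6201
  6         0.50         0.3304         1.9823          13.8761
  7       100.50        61.9756       433.8293       3,470.6344
  Σ                     64.3479       441.6558       3,511.1404
P = 64.3479; D_Mac = 6.86356 yrs; D_mod = 6.40557 yrs; C = 47.52581.
Duration effect: -6.40557 × (-0.03) = +0.192167
Convexity effect: 0.5 × 47.52581 × (-0.03)² = +0.0213866
ΔP/P ≈ +0.192167 + 0.0213866 = +0.213554 = +21.3554%.

+21.36%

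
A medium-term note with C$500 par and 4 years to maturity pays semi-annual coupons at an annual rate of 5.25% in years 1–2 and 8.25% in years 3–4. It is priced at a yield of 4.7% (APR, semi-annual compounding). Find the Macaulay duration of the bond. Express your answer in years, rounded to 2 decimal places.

Periodic yield y = 0.0235. Discount each cash flow and weight by its period:
  t   CF        PV=CF/(1+0.0235)^t    t·PV
  1       13.125        12.8236        12.8236
  2       13.125        12.5292        25.0584
  3       13.125        12.2415        36.7246
  4       13.125        11.9605        47.8418
  5       20.625        18.3635        91.8173
  6       20.625        17.9418       107.6510
  7       20.625        17.5299       122.7092
  8      520.625       432.3368     3,458.6947
  Σ                    535.7269     3,903.3208
Price P = Σ PV = 535.7269.
Macaulay duration = Σ(t·PV) / P = 3,903.3208 / 535.7269 = 7.28603 half-year periods.
In years: 7.28603 / 2 = 3.64301 years.

3.64 years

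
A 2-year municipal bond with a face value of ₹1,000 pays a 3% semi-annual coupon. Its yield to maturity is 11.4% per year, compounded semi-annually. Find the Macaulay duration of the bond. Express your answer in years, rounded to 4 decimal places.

Periodic yield y = 0.057. Discount each cash flow and weight by its period:
  t   CF        PV=CF/(1+0.057)^t    t·PV
  1        15.00        14.1911        14.1911
  2        15.00        13.4258        26.8517
  3        15.00        12.7018        38.1055
  4     1,015.00       813.1414     3,252.5657
  Σ                    853.4602     3,331.7140
Price P = Σ PV = 853.4602.
Macaulay duration = Σ(t·PV) / P = 3,331.7140 / 853.4602 = 3.90377 half-year periods.
In years: 3.90377 / 2 = 1.95189 years.

1.9519 years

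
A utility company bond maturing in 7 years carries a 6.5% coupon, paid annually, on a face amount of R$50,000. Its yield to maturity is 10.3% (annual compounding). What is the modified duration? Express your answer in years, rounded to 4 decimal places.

Periodic yield y = 0.103. First find Macaulay duration:
  t   CF        PV=CF/(1+0.103)^t    t·PV
  1     3,250.00     2,946.5095     2,946.5095
  2     3,250.00     2,671.3595     5,342.7190
  3     3,250.00     2,421.9034     7,265.7103
  4     3,250.00     2,195.7420     8,782.9680
  5     3,250.00     1,990.6999     9,953.4996
  6     3,250.00     1,804.8050    10,828.8300
  7    53,250.00    26,809.6426   187,667.4985
  Σ                 40,840.6620   232,787.7349
P = 40,840.6620; Macaulay duration = 232,787.7349 / 40,840.6620 = 5.69990 years.
Modified duration = D_Mac / (1 + y) = 5.69990 / 1.103 = 5.16763 years.

5.1676 years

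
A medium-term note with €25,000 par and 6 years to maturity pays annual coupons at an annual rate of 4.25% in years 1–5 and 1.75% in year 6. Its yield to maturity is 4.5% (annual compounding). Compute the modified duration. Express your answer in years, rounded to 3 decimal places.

5.172 years

Periodic yield y = 0.045. First find Macaulay duration:
  t   CF        PV=CF/(1+0.045)^t    t·PV
  1     1,062.50     1,016.7464     1,016.7464
  2     1,062.50       972.9631     1,945.9261
  3     1,062.50       931.0651     2,793.1954
  4     1,062.50       890.9714     3,563.8857
  5     1,062.50       852.6042     4,263.0212
  6    25,437.50    19,533.3478   117,200.0871
  Σ                 24,197.6981   130,782.8619
P = 24,197.6981; Macaulay duration = 130,782.8619 / 24,197.6981 = 5.40476 years.
Modified duration = D_Mac / (1 + y) = 5.40476 / 1.045 = 5.17202 years.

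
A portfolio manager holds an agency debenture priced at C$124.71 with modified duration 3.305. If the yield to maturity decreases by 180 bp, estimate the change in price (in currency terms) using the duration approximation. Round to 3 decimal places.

+C$7.419

Duration approximation: ΔP/P ≈ -D_mod · Δy = -3.305 × (-0.018) = +0.059490.
ΔP ≈ 124.71 × (+0.059490) = +7.4189979.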